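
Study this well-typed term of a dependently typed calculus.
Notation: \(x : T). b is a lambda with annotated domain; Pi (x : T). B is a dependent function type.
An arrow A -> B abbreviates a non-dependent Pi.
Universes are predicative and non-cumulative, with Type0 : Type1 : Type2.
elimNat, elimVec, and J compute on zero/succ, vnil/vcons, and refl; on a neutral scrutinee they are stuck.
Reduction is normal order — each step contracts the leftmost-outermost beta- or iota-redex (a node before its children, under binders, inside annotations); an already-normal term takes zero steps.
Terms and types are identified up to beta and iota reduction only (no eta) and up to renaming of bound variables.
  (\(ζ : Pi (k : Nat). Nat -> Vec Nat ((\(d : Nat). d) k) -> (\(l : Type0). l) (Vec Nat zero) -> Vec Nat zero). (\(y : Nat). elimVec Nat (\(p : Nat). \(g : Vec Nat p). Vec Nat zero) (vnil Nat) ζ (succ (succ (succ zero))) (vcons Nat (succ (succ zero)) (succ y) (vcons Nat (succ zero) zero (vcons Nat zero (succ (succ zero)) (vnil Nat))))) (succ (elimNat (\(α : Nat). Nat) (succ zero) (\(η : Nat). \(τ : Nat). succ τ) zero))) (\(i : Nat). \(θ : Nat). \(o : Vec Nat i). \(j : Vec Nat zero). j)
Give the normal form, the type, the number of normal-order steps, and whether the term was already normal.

normal form:
  vnil Nat
inferred type:
  Vec Nat zero
normal-order step count: 18
already normal: no
first redex: a beta-redex


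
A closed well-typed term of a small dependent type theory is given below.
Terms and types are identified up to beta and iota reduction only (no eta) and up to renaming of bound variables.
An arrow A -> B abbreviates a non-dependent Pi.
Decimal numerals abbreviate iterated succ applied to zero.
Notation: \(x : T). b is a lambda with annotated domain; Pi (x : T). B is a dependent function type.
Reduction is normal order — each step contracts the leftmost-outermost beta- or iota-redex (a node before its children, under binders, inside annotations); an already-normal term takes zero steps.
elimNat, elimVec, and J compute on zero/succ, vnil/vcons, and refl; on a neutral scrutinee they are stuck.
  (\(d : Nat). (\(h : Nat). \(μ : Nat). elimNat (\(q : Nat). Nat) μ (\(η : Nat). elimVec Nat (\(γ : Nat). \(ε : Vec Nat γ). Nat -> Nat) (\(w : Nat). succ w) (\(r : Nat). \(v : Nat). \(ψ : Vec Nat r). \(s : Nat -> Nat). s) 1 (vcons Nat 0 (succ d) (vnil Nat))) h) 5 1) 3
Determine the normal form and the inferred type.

normal form:
  6
inferred type:
  Nat
observation: normalization takes exactly 49 steps under the normal-order strategy.


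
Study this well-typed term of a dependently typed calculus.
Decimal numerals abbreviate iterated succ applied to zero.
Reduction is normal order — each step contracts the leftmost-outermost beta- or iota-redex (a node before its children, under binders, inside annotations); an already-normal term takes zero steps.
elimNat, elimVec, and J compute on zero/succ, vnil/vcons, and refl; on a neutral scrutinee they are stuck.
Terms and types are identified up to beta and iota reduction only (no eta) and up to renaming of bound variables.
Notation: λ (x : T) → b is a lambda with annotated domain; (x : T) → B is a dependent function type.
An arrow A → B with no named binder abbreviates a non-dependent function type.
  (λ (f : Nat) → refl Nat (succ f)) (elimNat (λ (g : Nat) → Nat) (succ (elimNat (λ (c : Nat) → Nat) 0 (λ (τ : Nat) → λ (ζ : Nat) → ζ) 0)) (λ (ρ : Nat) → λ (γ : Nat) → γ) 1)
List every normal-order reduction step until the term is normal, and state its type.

reduction (normal order):
  (λ (f : Nat) → refl Nat (succ f)) (elimNat (λ (g : Nat) → Nat) (succ (elimNat (λ (c : Nat) → Nat) 0 (λ (τ : Nat) → λ (ζ : Nat) → ζ) 0)) (λ (ρ : Nat) → λ (γ : Nat) → γ) 1)
  ~> refl Nat (succ (elimNat (λ (f : Nat) → Nat) (succ (elimNat (λ (g : Nat) → Nat) 0 (λ (c : Nat) → λ (τ : Nat) → τ) 0)) (λ (ζ : Nat) → λ (ρ : Nat) → ρ) 1))
  ~> refl Nat (succ ((λ (f : Nat) → λ (g : Nat) → g) 0 (elimNat (λ (c : Nat) → Nat) (succ (elimNat (λ (τ : Nat) → Nat) 0 (λ (ζ : Nat) → λ (ρ : Nat) → ρ) 0)) (λ (γ : Nat) → λ (n : Nat) → n) 0)))
  ~> refl Nat (succ ((λ (f : Nat) → f) (elimNat (λ (g : Nat) → Nat) (succ (elimNat (λ (c : Nat) → Nat) 0 (λ (τ : Nat) → λ (ζ : Nat) → ζ) 0)) (λ (ρ : Nat) → λ (γ : Nat) → γ) 0)))
  ~> refl Nat (succ (elimNat (λ (f : Nat) → Nat) (succ (elimNat (λ (g : Nat) → Nat) 0 (λ (c : Nat) → λ (τ : Nat) → τ) 0)) (λ (ζ : Nat) → λ (ρ : Nat) → ρ) 0))
  ~> refl Nat (succ (succ (elimNat (λ (f : Nat) → Nat) 0 (λ (g : Nat) → λ (c : Nat) → c) 0)))
  ~> refl Nat 2
type:
  Eq Nat 2 2


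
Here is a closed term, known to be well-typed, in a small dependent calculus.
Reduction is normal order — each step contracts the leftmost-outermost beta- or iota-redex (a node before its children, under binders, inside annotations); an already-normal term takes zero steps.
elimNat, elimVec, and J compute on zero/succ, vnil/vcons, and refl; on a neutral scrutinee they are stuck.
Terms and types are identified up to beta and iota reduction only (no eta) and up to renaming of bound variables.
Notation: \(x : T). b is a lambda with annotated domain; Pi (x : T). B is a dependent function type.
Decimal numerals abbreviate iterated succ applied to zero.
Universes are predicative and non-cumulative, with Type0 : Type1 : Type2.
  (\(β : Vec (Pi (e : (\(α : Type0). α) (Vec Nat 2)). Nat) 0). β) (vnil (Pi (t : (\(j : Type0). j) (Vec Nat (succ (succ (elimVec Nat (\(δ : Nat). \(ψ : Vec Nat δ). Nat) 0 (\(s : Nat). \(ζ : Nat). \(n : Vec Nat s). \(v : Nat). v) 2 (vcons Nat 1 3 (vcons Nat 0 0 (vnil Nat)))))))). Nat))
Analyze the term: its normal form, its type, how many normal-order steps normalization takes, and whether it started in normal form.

resulting normal form:
  vnil (Pi (β : Vec Nat 2). Nat)
type:
  Vec (Pi (β : Vec Nat 2). Nat) 0
steps to reach normal form (normal order): 13
already normal: no
first contracted redex: a beta-redex


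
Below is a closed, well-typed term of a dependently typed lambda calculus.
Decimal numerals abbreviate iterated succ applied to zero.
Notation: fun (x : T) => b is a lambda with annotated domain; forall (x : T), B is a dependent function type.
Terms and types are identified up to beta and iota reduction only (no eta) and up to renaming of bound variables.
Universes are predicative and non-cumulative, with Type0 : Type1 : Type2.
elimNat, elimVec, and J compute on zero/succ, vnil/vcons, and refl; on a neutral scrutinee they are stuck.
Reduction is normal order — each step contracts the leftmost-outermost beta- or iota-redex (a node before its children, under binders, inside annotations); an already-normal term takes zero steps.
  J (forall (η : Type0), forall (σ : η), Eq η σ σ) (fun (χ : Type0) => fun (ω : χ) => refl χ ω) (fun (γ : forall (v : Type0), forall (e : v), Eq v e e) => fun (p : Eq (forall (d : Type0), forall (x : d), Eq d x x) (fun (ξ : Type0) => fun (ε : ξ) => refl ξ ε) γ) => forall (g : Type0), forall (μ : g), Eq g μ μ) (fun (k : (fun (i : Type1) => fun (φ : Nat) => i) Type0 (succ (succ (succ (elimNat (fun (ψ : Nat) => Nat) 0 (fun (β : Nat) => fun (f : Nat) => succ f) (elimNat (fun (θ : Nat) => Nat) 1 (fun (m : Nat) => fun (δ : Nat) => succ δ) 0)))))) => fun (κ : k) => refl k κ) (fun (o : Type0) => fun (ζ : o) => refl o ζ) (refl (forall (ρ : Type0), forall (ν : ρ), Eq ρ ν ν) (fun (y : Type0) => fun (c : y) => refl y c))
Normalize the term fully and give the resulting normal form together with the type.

reduced normal form:
  fun (η : Type0) => fun (σ : η) => refl η σ
inferred type:
  forall (η : Type0), forall (σ : η), Eq η σ σ
observation: the leftmost-outermost redex is a J iota-redex, and normalization takes 3 steps.


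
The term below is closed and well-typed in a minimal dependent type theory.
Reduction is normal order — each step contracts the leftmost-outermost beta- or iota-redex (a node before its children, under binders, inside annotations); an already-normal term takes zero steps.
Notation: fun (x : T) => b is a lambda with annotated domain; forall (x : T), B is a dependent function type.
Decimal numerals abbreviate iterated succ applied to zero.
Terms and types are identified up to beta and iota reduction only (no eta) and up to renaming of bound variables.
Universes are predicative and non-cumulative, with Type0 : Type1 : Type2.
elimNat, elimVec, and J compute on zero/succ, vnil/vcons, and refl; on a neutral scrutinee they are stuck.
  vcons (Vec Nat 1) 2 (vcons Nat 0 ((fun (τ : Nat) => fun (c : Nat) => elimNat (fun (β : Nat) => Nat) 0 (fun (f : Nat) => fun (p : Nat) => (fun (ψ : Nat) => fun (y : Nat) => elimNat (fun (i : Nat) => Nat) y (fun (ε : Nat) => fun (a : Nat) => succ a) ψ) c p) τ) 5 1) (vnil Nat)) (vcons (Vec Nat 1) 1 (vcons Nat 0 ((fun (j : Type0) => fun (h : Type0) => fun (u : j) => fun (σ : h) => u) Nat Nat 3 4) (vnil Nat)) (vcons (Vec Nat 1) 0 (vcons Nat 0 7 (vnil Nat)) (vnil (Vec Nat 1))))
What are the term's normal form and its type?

resulting normal form:
  vcons (Vec Nat 1) 2 (vcons Nat 0 5 (vnil Nat)) (vcons (Vec Nat 1) 1 (vcons Nat 0 3 (vnil Nat)) (vcons (Vec Nat 1) 0 (vcons Nat 0 7 (vnil Nat)) (vnil (Vec Nat 1))))
inferred type:
  Vec (Vec Nat 1) 3


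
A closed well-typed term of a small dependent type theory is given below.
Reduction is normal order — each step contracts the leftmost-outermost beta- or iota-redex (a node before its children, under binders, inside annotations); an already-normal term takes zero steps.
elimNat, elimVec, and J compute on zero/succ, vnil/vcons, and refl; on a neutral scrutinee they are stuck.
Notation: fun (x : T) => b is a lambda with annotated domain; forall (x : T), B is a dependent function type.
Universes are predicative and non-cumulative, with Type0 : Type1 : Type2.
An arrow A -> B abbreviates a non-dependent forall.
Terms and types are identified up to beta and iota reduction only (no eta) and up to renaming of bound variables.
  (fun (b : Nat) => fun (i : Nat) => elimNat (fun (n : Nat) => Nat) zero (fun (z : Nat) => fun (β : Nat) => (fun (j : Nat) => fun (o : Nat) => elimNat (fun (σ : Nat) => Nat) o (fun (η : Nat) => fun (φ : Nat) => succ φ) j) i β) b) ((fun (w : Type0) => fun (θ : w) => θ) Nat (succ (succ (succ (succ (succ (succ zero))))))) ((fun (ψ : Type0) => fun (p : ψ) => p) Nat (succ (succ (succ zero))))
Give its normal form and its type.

resulting normal form:
  succ (succ (succ (succ (succ (succ (succ (succ (succ (succ (succ (succ (succ (succ (succ (succ (succ (succ zero)))))))))))))))))
inferred type:
  Nat


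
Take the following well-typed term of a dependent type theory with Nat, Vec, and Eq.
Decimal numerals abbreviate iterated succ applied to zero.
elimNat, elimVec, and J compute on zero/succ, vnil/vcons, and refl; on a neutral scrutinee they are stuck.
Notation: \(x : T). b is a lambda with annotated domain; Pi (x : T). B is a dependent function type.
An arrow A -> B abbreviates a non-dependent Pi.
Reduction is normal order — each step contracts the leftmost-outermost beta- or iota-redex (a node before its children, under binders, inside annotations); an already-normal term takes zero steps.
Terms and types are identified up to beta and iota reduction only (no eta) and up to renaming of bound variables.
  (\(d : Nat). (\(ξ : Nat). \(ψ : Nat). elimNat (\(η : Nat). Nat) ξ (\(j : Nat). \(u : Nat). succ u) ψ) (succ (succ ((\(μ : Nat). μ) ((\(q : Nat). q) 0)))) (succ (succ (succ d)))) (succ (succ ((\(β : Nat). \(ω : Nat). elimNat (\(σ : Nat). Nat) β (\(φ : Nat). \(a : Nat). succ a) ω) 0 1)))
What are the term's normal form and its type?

resulting normal form:
  8
the term's type:
  Nat


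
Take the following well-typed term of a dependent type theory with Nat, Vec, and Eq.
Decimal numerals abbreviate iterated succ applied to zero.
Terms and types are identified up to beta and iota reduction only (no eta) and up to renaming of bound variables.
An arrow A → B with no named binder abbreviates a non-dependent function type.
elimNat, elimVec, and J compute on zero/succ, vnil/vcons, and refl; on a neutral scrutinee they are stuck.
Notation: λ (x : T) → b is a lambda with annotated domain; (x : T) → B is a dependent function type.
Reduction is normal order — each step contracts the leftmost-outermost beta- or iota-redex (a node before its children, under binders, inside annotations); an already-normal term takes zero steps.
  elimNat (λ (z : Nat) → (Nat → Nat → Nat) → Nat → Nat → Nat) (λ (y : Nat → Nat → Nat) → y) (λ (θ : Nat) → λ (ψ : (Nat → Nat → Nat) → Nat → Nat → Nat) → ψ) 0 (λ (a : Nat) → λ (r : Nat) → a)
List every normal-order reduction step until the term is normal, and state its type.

normal-order reduction sequence:
  elimNat (λ (z : Nat) → (Nat → Nat → Nat) → Nat → Nat → Nat) (λ (y : Nat → Nat → Nat) → y) (λ (θ : Nat) → λ (ψ : (Nat → Nat → Nat) → Nat → Nat → Nat) → ψ) 0 (λ (a : Nat) → λ (r : Nat) → a)
  ~> (λ (z : Nat → Nat → Nat) → z) (λ (y : Nat) → λ (θ : Nat) → y)
  ~> λ (z : Nat) → λ (y : Nat) → z
the term's type:
  Nat → Nat → Nat


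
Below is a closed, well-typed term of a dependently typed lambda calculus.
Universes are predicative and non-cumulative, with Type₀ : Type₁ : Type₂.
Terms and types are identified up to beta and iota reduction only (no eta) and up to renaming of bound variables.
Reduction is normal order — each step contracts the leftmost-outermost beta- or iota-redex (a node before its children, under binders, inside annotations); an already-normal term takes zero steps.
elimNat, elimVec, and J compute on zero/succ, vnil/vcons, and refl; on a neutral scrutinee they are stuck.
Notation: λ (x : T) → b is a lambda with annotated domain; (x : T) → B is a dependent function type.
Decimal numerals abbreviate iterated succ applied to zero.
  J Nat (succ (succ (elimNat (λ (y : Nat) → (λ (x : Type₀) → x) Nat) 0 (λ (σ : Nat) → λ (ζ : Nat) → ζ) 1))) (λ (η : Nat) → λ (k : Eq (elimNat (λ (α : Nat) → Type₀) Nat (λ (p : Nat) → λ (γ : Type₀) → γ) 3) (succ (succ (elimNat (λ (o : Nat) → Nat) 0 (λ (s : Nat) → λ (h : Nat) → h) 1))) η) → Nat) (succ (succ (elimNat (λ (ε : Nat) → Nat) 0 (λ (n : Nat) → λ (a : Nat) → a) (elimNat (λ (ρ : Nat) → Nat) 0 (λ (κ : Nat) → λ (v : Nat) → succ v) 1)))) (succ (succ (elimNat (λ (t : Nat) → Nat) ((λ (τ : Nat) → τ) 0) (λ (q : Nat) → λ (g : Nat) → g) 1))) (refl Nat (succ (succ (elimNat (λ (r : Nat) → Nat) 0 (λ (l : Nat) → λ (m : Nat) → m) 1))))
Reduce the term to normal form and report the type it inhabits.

reduced normal form:
  2
inferred type:
  Nat


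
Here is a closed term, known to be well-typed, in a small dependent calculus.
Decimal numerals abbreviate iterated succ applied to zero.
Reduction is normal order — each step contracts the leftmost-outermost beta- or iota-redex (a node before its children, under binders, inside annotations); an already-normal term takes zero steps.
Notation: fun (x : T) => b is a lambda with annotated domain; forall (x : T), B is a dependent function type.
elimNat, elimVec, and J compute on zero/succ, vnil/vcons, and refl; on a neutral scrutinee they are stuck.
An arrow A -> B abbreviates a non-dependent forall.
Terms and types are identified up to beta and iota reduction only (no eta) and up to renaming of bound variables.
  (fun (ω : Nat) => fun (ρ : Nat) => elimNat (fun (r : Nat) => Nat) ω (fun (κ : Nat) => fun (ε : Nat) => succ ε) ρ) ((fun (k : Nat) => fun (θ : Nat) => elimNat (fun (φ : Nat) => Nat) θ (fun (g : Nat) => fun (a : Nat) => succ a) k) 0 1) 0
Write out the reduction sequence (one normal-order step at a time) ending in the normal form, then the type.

reduction (normal order):
  (fun (ω : Nat) => fun (ρ : Nat) => elimNat (fun (r : Nat) => Nat) ω (fun (κ : Nat) => fun (ε : Nat) => succ ε) ρ) ((fun (k : Nat) => fun (θ : Nat) => elimNat (fun (φ : Nat) => Nat) θ (fun (g : Nat) => fun (a : Nat) => succ a) k) 0 1) 0
  ~> (fun (ω : Nat) => elimNat (fun (ρ : Nat) => Nat) ((fun (r : Nat) => fun (κ : Nat) => elimNat (fun (ε : Nat) => Nat) κ (fun (k : Nat) => fun (θ : Nat) => succ θ) r) 0 1) (fun (φ : Nat) => fun (g : Nat) => succ g) ω) 0
  ~> elimNat (fun (ω : Nat) => Nat) ((fun (ρ : Nat) => fun (r : Nat) => elimNat (fun (κ : Nat) => Nat) r (fun (ε : Nat) => fun (k : Nat) => succ k) ρ) 0 1) (fun (θ : Nat) => fun (φ : Nat) => succ φ) 0
  ~> (fun (ω : Nat) => fun (ρ : Nat) => elimNat (fun (r : Nat) => Nat) ρ (fun (κ : Nat) => fun (ε : Nat) => succ ε) ω) 0 1
  ~> (fun (ω : Nat) => elimNat (fun (ρ : Nat) => Nat) ω (fun (r : Nat) => fun (κ : Nat) => succ κ) 0) 1
  ~> elimNat (fun (ω : Nat) => Nat) 1 (fun (ρ : Nat) => fun (r : Nat) => succ r) 0
  ~> 1
inferred type:
  Nat


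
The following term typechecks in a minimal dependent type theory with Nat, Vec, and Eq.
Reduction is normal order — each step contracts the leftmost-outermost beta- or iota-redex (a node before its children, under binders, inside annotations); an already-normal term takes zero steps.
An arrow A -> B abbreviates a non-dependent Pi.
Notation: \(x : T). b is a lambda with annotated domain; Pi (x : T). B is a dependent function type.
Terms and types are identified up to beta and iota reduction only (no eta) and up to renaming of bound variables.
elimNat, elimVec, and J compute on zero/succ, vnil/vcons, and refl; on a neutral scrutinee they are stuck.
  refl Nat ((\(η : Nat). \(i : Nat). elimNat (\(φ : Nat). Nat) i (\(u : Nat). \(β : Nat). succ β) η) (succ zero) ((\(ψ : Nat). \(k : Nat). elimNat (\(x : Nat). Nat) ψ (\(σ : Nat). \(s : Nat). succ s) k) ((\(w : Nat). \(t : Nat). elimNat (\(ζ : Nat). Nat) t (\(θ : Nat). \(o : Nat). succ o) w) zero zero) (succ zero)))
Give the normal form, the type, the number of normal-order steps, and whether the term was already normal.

resulting normal form:
  refl Nat (succ (succ zero))
type:
  Eq Nat (succ (succ zero)) (succ (succ zero))
steps to reach normal form (normal order): 15
already normal: no
first redex: a beta-redex


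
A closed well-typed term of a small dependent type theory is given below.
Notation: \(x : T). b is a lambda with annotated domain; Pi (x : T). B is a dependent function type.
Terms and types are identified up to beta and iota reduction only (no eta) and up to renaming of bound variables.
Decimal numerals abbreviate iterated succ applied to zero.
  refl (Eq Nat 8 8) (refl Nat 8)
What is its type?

the term's type:
  Eq (Eq Nat 8 8) (refl Nat 8) (refl Nat 8)


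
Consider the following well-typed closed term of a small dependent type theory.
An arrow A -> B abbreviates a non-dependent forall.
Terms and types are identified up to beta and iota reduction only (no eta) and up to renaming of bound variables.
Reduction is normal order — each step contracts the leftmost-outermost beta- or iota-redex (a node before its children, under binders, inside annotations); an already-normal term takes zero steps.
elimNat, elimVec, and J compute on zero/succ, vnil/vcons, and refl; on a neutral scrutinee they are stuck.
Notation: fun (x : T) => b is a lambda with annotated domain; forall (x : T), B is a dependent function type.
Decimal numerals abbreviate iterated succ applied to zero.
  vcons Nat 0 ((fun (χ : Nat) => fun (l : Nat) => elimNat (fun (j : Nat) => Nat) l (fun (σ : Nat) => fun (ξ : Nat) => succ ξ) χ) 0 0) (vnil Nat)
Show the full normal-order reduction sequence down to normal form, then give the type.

reduction (normal order):
  vcons Nat 0 ((fun (χ : Nat) => fun (l : Nat) => elimNat (fun (j : Nat) => Nat) l (fun (σ : Nat) => fun (ξ : Nat) => succ ξ) χ) 0 0) (vnil Nat)
  ~> vcons Nat 0 ((fun (χ : Nat) => elimNat (fun (l : Nat) => Nat) χ (fun (j : Nat) => fun (σ : Nat) => succ σ) 0) 0) (vnil Nat)
  ~> vcons Nat 0 (elimNat (fun (χ : Nat) => Nat) 0 (fun (l : Nat) => fun (j : Nat) => succ j) 0) (vnil Nat)
  ~> vcons Nat 0 0 (vnil Nat)
the term's type:
  Vec Nat 1


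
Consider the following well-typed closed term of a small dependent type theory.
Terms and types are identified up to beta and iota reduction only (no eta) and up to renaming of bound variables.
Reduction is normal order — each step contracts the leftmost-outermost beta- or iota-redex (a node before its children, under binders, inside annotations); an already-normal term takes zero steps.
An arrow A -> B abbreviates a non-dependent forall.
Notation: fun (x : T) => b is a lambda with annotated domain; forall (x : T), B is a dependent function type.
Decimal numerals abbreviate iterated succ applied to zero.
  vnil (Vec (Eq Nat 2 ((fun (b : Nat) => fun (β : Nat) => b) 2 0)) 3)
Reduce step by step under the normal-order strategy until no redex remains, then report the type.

normal-order reduction sequence:
  vnil (Vec (Eq Nat 2 ((fun (b : Nat) => fun (β : Nat) => b) 2 0)) 3)
  ~> vnil (Vec (Eq Nat 2 ((fun (b : Nat) => 2) 0)) 3)
  ~> vnil (Vec (Eq Nat 2 2) 3)
inferred type:
  Vec (Vec (Eq Nat 2 2) 3) 0


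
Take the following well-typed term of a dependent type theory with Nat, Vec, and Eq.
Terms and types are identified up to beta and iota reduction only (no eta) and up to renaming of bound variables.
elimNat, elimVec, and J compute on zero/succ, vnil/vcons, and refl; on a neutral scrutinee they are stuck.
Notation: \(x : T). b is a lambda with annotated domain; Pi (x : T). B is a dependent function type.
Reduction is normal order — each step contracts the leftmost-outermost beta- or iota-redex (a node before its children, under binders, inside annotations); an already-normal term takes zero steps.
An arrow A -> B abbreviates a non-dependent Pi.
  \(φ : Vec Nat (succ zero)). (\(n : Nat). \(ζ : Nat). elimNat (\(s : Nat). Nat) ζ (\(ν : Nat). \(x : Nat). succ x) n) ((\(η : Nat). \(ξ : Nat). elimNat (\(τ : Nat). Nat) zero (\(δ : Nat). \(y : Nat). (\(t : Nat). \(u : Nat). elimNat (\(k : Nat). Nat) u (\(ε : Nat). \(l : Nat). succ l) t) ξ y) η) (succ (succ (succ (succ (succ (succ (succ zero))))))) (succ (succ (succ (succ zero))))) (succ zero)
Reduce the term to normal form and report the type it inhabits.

reduced normal form:
  \(φ : Vec Nat (succ zero)). succ (succ (succ (succ (succ (succ (succ (succ (succ (succ (succ (succ (succ (succ (succ (succ (succ (succ (succ (succ (succ (succ (succ (succ (succ (succ (succ (succ (succ zero))))))))))))))))))))))))))))
inferred type:
  Vec Nat (succ zero) -> Nat
observation: 216 normal-order steps separate the term from its normal form.


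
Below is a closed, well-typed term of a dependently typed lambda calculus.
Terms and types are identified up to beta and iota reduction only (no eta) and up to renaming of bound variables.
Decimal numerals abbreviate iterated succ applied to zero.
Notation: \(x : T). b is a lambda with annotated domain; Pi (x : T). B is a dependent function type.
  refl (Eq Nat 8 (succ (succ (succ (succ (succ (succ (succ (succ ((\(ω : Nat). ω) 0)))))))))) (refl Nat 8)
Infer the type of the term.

the term's type:
  Eq (Eq Nat 8 8) (refl Nat 8) (refl Nat 8)


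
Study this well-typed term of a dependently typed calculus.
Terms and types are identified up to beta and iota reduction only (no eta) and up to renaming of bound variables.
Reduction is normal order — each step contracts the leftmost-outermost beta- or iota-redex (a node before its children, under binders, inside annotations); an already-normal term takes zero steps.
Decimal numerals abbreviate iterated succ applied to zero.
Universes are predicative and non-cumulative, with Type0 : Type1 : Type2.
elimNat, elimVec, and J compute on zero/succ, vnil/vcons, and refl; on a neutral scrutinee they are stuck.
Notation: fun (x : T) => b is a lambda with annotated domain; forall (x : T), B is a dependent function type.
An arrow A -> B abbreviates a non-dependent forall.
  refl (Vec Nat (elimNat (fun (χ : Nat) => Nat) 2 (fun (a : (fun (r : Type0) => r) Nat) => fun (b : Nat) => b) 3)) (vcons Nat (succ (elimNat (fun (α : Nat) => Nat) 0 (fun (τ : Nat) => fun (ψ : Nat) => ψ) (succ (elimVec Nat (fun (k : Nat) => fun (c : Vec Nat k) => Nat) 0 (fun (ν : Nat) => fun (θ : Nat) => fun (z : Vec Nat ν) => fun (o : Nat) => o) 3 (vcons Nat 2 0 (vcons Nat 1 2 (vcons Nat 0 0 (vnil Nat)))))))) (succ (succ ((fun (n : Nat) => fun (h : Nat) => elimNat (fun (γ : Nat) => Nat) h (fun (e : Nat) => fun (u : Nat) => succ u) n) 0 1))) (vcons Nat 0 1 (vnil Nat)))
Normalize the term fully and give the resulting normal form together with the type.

resulting normal form:
  refl (Vec Nat 2) (vcons Nat 1 3 (vcons Nat 0 1 (vnil Nat)))
the term's type:
  Eq (Vec Nat 2) (vcons Nat 1 3 (vcons Nat 0 1 (vnil Nat))) (vcons Nat 1 3 (vcons Nat 0 1 (vnil Nat)))


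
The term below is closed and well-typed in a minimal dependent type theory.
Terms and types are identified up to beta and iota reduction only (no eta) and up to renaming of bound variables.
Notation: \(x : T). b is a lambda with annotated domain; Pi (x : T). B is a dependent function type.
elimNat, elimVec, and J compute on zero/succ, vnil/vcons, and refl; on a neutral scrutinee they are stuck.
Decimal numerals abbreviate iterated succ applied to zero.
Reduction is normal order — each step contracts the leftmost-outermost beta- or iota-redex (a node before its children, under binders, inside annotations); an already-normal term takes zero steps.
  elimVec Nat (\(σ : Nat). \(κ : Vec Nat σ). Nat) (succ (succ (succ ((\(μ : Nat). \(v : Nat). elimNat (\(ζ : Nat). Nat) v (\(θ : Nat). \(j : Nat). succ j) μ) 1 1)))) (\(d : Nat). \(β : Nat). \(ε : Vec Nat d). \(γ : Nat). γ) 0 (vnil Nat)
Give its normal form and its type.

resulting normal form:
  5
inferred type:
  Nat
observation: 7 normal-order steps normalize the term, beginning with an elimVec iota-redex.


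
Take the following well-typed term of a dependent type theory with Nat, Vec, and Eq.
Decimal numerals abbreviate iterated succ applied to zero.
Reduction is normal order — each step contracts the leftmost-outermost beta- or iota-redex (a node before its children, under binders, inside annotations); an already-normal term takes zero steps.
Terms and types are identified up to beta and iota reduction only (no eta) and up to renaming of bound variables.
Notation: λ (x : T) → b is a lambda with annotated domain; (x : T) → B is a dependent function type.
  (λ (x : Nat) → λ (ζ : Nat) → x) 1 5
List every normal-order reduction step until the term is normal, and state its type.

reduction (normal order):
  (λ (x : Nat) → λ (ζ : Nat) → x) 1 5
  ~> (λ (x : Nat) → 1) 5
  ~> 1
inferred type:
  Nat


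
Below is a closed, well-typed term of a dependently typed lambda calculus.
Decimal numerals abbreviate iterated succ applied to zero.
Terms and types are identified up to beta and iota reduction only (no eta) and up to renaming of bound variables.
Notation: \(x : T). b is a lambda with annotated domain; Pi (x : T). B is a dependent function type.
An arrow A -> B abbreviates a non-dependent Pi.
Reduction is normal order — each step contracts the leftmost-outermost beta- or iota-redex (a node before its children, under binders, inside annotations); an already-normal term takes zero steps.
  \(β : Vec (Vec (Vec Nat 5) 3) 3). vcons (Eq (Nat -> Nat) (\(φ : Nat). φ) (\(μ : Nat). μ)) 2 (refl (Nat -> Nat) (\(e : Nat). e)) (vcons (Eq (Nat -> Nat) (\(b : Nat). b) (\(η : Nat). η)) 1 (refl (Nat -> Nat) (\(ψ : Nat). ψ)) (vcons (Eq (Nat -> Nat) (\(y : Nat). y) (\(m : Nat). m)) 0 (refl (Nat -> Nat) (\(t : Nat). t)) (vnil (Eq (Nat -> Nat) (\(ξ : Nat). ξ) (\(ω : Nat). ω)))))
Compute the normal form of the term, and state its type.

reduced normal form:
  \(β : Vec (Vec (Vec Nat 5) 3) 3). vcons (Eq (Nat -> Nat) (\(φ : Nat). φ) (\(μ : Nat). μ)) 2 (refl (Nat -> Nat) (\(e : Nat). e)) (vcons (Eq (Nat -> Nat) (\(b : Nat). b) (\(η : Nat). η)) 1 (refl (Nat -> Nat) (\(ψ : Nat). ψ)) (vcons (Eq (Nat -> Nat) (\(y : Nat). y) (\(m : Nat). m)) 0 (refl (Nat -> Nat) (\(t : Nat). t)) (vnil (Eq (Nat -> Nat) (\(ξ : Nat). ξ) (\(ω : Nat). ω)))))
inferred type:
  Vec (Vec (Vec Nat 5) 3) 3 -> Vec (Eq (Nat -> Nat) (\(β : Nat). β) (\(φ : Nat). φ)) 3


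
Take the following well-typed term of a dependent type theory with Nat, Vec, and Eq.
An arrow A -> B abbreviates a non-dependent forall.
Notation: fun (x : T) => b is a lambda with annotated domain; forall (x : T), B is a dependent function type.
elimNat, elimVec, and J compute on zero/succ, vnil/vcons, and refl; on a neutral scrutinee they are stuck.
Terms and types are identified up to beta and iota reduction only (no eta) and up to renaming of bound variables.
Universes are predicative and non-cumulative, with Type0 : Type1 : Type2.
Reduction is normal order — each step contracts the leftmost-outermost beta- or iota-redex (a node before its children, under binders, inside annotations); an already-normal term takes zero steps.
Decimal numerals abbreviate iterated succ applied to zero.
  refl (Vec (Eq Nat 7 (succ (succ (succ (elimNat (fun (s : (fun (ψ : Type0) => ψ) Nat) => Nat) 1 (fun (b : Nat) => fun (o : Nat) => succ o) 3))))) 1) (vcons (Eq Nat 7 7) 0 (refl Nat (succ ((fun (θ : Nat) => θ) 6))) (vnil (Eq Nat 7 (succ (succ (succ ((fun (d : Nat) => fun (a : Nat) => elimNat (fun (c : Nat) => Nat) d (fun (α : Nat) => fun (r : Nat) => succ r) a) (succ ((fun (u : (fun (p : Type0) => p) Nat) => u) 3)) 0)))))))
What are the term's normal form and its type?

normal form:
  refl (Vec (Eq Nat 7 7) 1) (vcons (Eq Nat 7 7) 0 (refl Nat 7) (vnil (Eq Nat 7 7)))
the term's type:
  Eq (Vec (Eq Nat 7 7) 1) (vcons (Eq Nat 7 7) 0 (refl Nat 7) (vnil (Eq Nat 7 7))) (vcons (Eq Nat 7 7) 0 (refl Nat 7) (vnil (Eq Nat 7 7)))


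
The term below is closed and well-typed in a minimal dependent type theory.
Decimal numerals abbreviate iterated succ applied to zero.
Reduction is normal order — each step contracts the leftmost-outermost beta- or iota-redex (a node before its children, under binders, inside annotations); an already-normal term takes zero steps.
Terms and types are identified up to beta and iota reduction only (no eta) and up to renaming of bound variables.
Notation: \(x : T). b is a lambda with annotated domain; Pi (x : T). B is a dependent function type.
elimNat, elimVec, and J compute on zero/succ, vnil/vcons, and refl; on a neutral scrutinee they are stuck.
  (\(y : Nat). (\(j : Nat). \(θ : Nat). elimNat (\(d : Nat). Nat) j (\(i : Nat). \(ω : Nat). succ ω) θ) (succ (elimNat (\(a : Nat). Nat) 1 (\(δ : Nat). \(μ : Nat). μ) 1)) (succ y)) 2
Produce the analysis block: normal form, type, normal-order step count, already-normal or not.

reduced normal form:
  5
the term's type:
  Nat
normal-order step count: 17
already normal: no
first redex: a beta-redex


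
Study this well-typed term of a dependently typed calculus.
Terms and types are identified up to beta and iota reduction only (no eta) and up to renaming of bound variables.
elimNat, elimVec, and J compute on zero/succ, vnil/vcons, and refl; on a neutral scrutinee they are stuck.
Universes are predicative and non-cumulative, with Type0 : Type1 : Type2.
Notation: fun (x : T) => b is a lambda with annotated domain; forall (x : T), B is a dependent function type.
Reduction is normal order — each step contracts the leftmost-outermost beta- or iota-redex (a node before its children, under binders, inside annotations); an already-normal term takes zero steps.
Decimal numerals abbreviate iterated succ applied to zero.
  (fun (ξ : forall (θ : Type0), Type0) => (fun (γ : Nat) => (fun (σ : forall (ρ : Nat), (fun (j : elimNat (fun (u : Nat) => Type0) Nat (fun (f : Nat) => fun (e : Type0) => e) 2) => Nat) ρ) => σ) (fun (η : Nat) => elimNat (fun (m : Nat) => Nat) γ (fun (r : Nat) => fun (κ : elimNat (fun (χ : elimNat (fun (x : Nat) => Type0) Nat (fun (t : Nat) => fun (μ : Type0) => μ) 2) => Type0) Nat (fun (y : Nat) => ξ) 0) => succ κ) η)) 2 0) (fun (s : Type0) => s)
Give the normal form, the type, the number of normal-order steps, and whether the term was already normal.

reduced normal form:
  2
inferred type:
  Nat
steps to reach normal form (normal order): 5
already normal: no
first contracted redex: a beta-redex


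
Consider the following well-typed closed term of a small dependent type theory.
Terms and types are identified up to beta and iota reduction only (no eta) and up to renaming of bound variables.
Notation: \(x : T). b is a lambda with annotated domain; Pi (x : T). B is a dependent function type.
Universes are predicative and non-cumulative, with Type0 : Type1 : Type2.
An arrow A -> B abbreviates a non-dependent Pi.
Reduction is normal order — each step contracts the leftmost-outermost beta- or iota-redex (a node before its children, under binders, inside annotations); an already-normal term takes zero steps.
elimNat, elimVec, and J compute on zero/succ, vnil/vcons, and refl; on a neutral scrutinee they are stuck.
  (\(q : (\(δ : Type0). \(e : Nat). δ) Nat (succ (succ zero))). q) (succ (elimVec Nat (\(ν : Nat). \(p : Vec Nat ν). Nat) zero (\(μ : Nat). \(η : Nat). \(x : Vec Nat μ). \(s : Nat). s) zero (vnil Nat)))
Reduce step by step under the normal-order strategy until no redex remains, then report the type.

reduction (normal order):
  (\(q : (\(δ : Type0). \(e : Nat). δ) Nat (succ (succ zero))). q) (succ (elimVec Nat (\(ν : Nat). \(p : Vec Nat ν). Nat) zero (\(μ : Nat). \(η : Nat). \(x : Vec Nat μ). \(s : Nat). s) zero (vnil Nat)))
  ~> succ (elimVec Nat (\(q : Nat). \(δ : Vec Nat q). Nat) zero (\(e : Nat). \(ν : Nat). \(p : Vec Nat e). \(μ : Nat). μ) zero (vnil Nat))
  ~> succ zero
inferred type:
  Nat


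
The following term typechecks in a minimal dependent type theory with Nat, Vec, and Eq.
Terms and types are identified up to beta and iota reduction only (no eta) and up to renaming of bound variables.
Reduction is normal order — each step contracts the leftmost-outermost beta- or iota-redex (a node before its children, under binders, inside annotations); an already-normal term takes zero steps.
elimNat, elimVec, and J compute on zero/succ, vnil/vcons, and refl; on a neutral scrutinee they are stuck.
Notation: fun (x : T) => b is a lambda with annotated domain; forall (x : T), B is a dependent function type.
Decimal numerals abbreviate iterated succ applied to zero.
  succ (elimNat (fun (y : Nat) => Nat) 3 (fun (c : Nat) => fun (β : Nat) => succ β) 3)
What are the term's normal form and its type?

reduced normal form:
  7
the term's type:
  Nat


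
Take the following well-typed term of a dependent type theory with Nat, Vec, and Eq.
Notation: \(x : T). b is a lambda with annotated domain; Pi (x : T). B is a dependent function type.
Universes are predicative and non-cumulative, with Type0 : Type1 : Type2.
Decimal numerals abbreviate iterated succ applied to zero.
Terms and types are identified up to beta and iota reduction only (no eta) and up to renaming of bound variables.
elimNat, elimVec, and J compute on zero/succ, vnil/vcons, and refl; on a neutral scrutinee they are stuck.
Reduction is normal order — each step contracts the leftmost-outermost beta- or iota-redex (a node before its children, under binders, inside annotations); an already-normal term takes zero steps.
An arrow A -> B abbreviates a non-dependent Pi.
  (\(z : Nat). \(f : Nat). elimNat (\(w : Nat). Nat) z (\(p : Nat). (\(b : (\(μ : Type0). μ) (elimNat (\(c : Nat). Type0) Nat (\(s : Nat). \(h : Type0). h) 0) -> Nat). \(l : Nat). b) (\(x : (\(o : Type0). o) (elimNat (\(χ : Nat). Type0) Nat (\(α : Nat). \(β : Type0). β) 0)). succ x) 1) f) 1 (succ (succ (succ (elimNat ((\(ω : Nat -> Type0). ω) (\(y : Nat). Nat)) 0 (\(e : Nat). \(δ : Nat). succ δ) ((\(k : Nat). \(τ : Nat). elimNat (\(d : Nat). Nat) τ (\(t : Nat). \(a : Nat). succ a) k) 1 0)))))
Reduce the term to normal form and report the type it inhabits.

resulting normal form:
  5
inferred type:
  Nat


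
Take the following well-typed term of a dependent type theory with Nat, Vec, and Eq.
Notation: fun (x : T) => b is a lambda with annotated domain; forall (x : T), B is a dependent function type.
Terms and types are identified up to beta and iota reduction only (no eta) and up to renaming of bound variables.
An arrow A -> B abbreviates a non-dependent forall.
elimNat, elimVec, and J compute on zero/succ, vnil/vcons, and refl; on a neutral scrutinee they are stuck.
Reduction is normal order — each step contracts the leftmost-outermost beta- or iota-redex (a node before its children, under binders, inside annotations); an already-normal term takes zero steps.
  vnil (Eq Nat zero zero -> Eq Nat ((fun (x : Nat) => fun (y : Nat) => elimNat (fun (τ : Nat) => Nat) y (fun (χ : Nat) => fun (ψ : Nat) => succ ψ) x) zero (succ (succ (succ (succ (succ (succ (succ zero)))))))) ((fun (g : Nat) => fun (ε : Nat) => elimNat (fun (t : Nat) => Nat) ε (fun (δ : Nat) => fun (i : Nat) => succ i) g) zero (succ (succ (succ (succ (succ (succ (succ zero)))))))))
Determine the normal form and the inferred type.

reduced normal form:
  vnil (Eq Nat zero zero -> Eq Nat (succ (succ (succ (succ (succ (succ (succ zero))))))) (succ (succ (succ (succ (succ (succ (succ zero))))))))
inferred type:
  Vec (Eq Nat zero zero -> Eq Nat (succ (succ (succ (succ (succ (succ (succ zero))))))) (succ (succ (succ (succ (succ (succ (succ zero)))))))) zero
observation: contracting a beta-redex first, the term normalizes in 6 steps.


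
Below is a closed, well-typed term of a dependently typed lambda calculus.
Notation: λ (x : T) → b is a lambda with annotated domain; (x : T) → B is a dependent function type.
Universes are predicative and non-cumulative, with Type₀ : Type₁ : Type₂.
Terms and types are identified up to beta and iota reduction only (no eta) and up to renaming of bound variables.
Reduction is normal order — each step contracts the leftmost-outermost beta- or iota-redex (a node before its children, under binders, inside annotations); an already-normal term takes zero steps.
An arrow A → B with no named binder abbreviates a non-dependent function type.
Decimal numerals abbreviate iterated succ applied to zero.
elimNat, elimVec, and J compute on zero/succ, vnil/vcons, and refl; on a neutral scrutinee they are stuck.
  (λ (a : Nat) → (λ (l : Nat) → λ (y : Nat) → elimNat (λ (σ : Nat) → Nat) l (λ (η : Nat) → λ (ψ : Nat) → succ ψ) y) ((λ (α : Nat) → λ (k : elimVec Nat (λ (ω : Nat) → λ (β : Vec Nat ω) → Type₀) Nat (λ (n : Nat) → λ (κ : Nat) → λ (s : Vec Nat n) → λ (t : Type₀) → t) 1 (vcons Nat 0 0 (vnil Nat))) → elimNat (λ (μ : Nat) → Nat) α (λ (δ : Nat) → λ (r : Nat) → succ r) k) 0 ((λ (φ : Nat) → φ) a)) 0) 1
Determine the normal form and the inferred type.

reduced normal form:
  1
type:
  Nat
observation: 11 normal-order steps separate the term from its normal form.


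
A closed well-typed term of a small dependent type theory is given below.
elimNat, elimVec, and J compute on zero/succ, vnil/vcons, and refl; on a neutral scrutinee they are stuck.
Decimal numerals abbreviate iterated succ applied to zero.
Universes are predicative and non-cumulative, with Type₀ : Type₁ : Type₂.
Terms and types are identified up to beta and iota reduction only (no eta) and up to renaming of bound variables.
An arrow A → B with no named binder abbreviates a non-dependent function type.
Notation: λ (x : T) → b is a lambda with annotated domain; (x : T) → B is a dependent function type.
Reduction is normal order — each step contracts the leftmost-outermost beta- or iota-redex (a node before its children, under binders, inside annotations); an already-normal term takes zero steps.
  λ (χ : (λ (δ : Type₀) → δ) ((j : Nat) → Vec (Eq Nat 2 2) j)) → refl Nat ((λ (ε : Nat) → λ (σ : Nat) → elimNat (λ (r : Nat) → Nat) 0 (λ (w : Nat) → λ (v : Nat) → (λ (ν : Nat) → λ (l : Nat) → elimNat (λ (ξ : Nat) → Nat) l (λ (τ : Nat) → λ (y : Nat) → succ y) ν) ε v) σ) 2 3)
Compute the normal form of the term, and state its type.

resulting normal form:
  λ (χ : (δ : Nat) → Vec (Eq Nat 2 2) δ) → refl Nat 6
the term's type:
  ((χ : Nat) → Vec (Eq Nat 2 2) χ) → Eq Nat 6 6
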